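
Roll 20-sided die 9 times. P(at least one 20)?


P(no 20)^9 = (19/20)^9 = 322687697779/512000000000
P(≥1) = 1 - 322687697779/512000000000 = 189312302221/512000000000

P = 189312302221/512000000000 ≈ 36.98%


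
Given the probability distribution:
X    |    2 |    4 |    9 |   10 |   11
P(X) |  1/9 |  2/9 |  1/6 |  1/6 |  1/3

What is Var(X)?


E[X] = 143/18
E[X²] = 149/2
Var(X) = E[X²] - (E[X])² = 149/2 - 20449/324 = 3689/324

Var(X) = 3689/324 ≈ 11.3858


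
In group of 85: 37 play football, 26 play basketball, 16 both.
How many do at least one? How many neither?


|A∪B| = 37+26-16 = 47
Neither = 85-47 = 38

At least one: 47; Neither: 38


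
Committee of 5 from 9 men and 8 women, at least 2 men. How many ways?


Count by #men:
  2M,3W: C(9,2)×C(8,3)=2016
  3M,2W: C(9,3)×C(8,2)=2352
  4M,1W: C(9,4)×C(8,1)=1008
  5M,0W: C(9,5)×C(8,0)=126
Total = 5502

5502


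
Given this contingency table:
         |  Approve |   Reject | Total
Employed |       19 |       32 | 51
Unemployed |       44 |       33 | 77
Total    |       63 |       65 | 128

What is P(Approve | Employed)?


P(Approve | Employed) = 19/(19+32) = 19/51

P(Approve|Employed) = 19/51 ≈ 37.25%


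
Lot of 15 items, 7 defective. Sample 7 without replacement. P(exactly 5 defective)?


Hypergeometric: C(7,5)×C(8,2)/C(15,7)
= 21×28/6435 = 196/2145

P(X=5) = 196/2145 ≈ 9.14%


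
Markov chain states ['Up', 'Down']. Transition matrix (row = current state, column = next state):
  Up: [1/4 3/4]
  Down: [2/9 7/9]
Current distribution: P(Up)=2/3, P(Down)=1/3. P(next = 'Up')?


P(next=Up) = Σᵢ P(now=i)×P(i→Up)
= 2/3×1/4 + 1/3×2/9
= 1/6 + 2/27 = 13/54

P = 13/54 ≈ 0.2407


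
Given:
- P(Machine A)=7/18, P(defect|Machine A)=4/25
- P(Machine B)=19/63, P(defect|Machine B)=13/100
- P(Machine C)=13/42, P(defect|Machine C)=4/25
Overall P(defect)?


P(B) = Σ P(B|Aᵢ)×P(Aᵢ)
  4/25×7/18 = 14/225
  13/100×19/63 = 247/6300
  4/25×13/42 = 26/525
Sum = 317/2100

P(defect) = 317/2100 ≈ 15.10%


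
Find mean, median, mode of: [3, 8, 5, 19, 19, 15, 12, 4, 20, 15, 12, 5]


Sorted: [3, 4, 5, 5, 8, 12, 12, 15, 15, 19, 19, 20]
Mean = 137/12
Median = 12
Freq: {3: 1, 8: 1, 5: 2, 19: 2, 15: 2, 12: 2, 4: 1, 20: 1}
Mode: [5, 12, 15, 19]

Mean=137/12, Median=12, Mode=[5, 12, 15, 19]


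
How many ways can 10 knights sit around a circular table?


Circular arrangements of 10 distinct objects: fix one position to break rotational symmetry.
(n-1)! = 9! = 362880

362880


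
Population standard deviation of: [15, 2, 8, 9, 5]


Mean = 39/5
  (15-39/5)²=1296/25
  (2-39/5)²=841/25
  (8-39/5)²=1/25
  (9-39/5)²=36/25
  (5-39/5)²=196/25
Σ(x-μ)² = 474/5
σ² = (474/5)/5 = 474/25

σ = √(474/25) ≈ 4.3543


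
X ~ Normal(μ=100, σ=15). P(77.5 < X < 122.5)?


z₁=(77.5-100)/15=-1.5, z₂=(122.5-100)/15=1.5
P = Φ(1.5) - Φ(-1.5) = 0.933193 - 0.066807 = 0.866386 ≈ 0.8664

P(77.5 < X < 122.5) ≈ 0.8664


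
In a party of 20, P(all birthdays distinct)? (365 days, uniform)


P(all different) = Π(365-i)/365 for i=0..19
= (365/365)×(364/365)×...×(346/365)
= 0.588562

P ≈ 0.5886 ≈ 58.86%


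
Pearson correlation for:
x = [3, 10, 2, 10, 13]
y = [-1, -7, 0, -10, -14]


n=5, Σx=38, Σy=-32, Σxy=-355, Σx²=382, Σy²=346
r = (5×(-355) - 38×(-32))/√((5×382 - 38²)(5×346 - (-32)²))
= -559/√(466×706) = -559/√328996 ≈ -559/573.5817 ≈ -0.9746

r ≈ -0.9746


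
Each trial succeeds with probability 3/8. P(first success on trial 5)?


Geometric: P(X=5) = (1-p)^(k-1)×p = (5/8)^4×3/8 = 1875/32768

P(X=5) = 1875/32768 ≈ 5.72%


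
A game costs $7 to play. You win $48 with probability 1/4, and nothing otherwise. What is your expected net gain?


E[gain] = (48-7)×1/4 + (-7)×3/4
= 41/4 - 21/4 = 5

Expected net gain = $5 ≈ $5.00


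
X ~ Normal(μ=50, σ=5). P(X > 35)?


z = (35-50)/5 = -3.0
P(X > 35) = 1 - P(Z ≤ -3.0) = 1 - 0.0013 = 0.9987

P(X > 35) ≈ 0.9987


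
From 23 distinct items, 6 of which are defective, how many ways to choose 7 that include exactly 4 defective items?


Choose 4 of the 6 defective items and 3 of the other 17 items:
C(6,4)×C(17,3) = 15×680 = 10200

10200


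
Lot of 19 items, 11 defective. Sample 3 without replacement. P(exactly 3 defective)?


Hypergeometric: C(11,3)×C(8,0)/C(19,3)
= 165×1/969 = 55/323

P(X=3) = 55/323 ≈ 17.03%


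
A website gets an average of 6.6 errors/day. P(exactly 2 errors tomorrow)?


Poisson(λ=6.6): P(X=2) = e^(-λ)×λ^k/k!
= e^(-6.6) × 6.6^2 / 2!
≈ 0.001360368038 × 43.56 / 2 ≈ 0.029629

P(X=2) ≈ 0.029629 ≈ 2.96%


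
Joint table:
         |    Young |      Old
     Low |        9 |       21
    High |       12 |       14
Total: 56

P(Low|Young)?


P(Low|Young) = 9/(9+12) = 9/21 = 3/7

P = 3/7 ≈ 42.86%


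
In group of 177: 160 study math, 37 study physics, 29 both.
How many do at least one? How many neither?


|A∪B| = 160+37-29 = 168
Neither = 177-168 = 9

At least one: 168; Neither: 9


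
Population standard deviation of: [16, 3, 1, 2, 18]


Mean = 40/5 = 8
  (16-8)²=64
  (3-8)²=25
  (1-8)²=49
  (2-8)²=36
  (18-8)²=100
Σ(x-μ)² = 274
σ² = 274/5

σ = √(274/5) ≈ 7.4027


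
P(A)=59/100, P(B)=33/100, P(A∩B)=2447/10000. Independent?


P(A)×P(B) = 1947/10000
P(A∩B) = 2447/10000
Not equal → NOT independent

No, not independent


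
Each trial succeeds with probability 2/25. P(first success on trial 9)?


Geometric: P(X=9) = (1-p)^(k-1)×p = (23/25)^8×2/25 = 156621970562/3814697265625

P(X=9) = 156621970562/3814697265625 ≈ 4.11%


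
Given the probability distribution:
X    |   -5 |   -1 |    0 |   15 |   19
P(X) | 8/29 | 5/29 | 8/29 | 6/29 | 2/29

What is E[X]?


E[X] = Σ x·P(X=x)
= (-5)×(8/29) + (-1)×(5/29) + (0)×(8/29) + (15)×(6/29) + (19)×(2/29)
= 83/29

E[X] = 83/29


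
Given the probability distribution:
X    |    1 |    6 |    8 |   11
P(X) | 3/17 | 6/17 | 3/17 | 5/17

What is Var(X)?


E[X] = 118/17
E[X²] = 1016/17
Var(X) = E[X²] - (E[X])² = 1016/17 - 13924/289 = 3348/289

Var(X) = 3348/289 ≈ 11.5848


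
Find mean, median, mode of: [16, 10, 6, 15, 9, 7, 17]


Sorted: [6, 7, 9, 10, 15, 16, 17]
Mean = 80/7
Median = 10
Freq: {16: 1, 10: 1, 6: 1, 15: 1, 9: 1, 7: 1, 17: 1}
Mode: No mode

Mean=80/7, Median=10, Mode=No mode


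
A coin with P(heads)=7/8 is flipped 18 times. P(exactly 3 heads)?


Binomial: P(X=3) = C(18,3)×p^3×(1-p)^15
= 816 × 343/512 × 1/35184372088832 = 17493/1125899906842624

P(X=3) = 17493/1125899906842624 ≈ 0.00%


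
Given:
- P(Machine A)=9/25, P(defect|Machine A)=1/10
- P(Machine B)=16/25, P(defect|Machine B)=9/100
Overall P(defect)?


P(B) = Σ P(B|Aᵢ)×P(Aᵢ)
  1/10×9/25 = 9/250
  9/100×16/25 = 36/625
Sum = 117/1250

P(defect) = 117/1250 ≈ 9.36%


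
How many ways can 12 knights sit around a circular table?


Circular arrangements of 12 distinct objects: fix one position to break rotational symmetry.
(n-1)! = 11! = 39916800

39916800


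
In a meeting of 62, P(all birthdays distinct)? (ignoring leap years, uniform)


P(all different) = Π(365-i)/365 for i=0..61
= (365/365)×(364/365)×...×(304/365)
= 0.004090

P ≈ 0.0041 ≈ 0.41%


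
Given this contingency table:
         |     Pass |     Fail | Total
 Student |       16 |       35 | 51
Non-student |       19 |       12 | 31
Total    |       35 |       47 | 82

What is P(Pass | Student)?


P(Pass | Student) = 16/(16+35) = 16/51

P(Pass|Student) = 16/51 ≈ 31.37%


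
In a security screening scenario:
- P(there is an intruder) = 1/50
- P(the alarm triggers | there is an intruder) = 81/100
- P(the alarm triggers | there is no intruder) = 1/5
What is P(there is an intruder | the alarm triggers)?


Using Bayes' theorem:
P(A|B) = P(B|A)·P(A) / P(B)

P(the alarm triggers) = 81/100 × 1/50 + 1/5 × 49/50
= 81/5000 + 49/250 = 1061/5000

P(there is an intruder|the alarm triggers) = (81/5000) / (1061/5000) = 81/1061

P(there is an intruder|the alarm triggers) = 81/1061 ≈ 7.63%


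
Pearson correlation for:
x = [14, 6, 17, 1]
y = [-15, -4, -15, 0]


n=4, Σx=38, Σy=-34, Σxy=-489, Σx²=522, Σy²=466
r = (4×(-489) - 38×(-34))/√((4×522 - 38²)(4×466 - (-34)²))
= -664/√(644×708) = -664/√455952 ≈ -664/675.2422 ≈ -0.9834

r ≈ -0.9834


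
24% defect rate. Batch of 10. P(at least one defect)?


P(all good) = (19/25)^10 = 6131066257801/95367431640625
P(≥1 defect) = 89236365382824/95367431640625

P = 89236365382824/95367431640625 ≈ 93.57%


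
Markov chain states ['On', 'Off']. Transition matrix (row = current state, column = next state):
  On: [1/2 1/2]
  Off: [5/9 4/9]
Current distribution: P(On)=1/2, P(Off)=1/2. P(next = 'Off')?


P(next=Off) = Σᵢ P(now=i)×P(i→Off)
= 1/2×1/2 + 1/2×4/9
= 1/4 + 2/9 = 17/36

P = 17/36 ≈ 0.4722


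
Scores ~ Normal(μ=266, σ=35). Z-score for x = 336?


z = (x - μ)/σ = (336 - 266)/35 = 2.0

z = 2.0


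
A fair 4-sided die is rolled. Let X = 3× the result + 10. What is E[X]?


E[die] = (1+4)/2 = 5/2
E[X] = 3×5/2 + 10 = 35/2

E[X] = 35/2


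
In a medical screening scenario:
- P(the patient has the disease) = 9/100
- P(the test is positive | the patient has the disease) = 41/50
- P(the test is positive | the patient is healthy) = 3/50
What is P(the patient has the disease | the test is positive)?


Using Bayes' theorem:
P(A|B) = P(B|A)·P(A) / P(B)

P(the test is positive) = 41/50 × 9/100 + 3/50 × 91/100
= 369/5000 + 273/5000 = 321/2500

P(the patient has the disease|the test is positive) = (369/5000) / (321/2500) = 123/214

P(the patient has the disease|the test is positive) = 123/214 ≈ 57.48%


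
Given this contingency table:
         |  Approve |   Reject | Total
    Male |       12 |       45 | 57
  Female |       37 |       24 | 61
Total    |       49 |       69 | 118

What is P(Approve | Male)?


P(Approve | Male) = 12/(12+45) = 12/57 = 4/19

P(Approve|Male) = 4/19 ≈ 21.05%


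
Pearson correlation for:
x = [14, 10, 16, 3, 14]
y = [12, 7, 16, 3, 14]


n=5, Σx=57, Σy=52, Σxy=699, Σx²=757, Σy²=654
r = (5×699 - 57×52)/√((5×757 - 57²)(5×654 - 52²))
= 531/√(536×566) = 531/√303376 ≈ 531/550.7958 ≈ 0.9641

r ≈ 0.9641


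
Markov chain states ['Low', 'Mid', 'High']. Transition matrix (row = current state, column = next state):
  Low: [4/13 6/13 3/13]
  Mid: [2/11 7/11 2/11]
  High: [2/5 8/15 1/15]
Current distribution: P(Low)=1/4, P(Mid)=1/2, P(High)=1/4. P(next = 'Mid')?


P(next=Mid) = Σᵢ P(now=i)×P(i→Mid)
= 1/4×6/13 + 1/2×7/11 + 1/4×8/15
= 3/26 + 7/22 + 2/15 = 1216/2145

P = 1216/2145 ≈ 0.5669


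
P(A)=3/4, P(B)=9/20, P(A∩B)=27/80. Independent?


P(A)×P(B) = 27/80
P(A∩B) = 27/80
Equal ✓ → Independent

Yes, independent


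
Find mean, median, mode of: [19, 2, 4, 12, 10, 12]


Sorted: [2, 4, 10, 12, 12, 19]
Mean = 59/6
Median = 11
Freq: {19: 1, 2: 1, 4: 1, 12: 2, 10: 1}
Mode: [12]

Mean=59/6, Median=11, Mode=12


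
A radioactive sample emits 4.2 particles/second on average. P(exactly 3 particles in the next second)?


Poisson(λ=4.2): P(X=3) = e^(-λ)×λ^k/k!
= e^(-4.2) × 4.2^3 / 3!
≈ 0.01499557682 × 74.088 / 6 ≈ 0.185165

P(X=3) ≈ 0.185165 ≈ 18.52%


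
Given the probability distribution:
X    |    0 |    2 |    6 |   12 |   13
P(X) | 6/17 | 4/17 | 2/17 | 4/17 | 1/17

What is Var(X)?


E[X] = 81/17
E[X²] = 49
Var(X) = E[X²] - (E[X])² = 49 - 6561/289 = 7600/289

Var(X) = 7600/289 ≈ 26.2976


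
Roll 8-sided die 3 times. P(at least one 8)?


P(no 8)^3 = (7/8)^3 = 343/512
P(≥1) = 1 - 343/512 = 169/512

P = 169/512 ≈ 33.01%


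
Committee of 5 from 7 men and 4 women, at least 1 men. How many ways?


Count by #men:
  1M,4W: C(7,1)×C(4,4)=7
  2M,3W: C(7,2)×C(4,3)=84
  3M,2W: C(7,3)×C(4,2)=210
  4M,1W: C(7,4)×C(4,1)=140
  5M,0W: C(7,5)×C(4,0)=21
Total = 462

462


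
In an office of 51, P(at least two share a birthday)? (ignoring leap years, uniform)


P(all different) = Π(365-i)/365 for i=0..50
= 0.025568
P(match) = 1 - 0.025568 = 0.974432

P ≈ 0.9744 ≈ 97.44%


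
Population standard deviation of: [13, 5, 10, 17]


Mean = 45/4
  (13-45/4)²=49/16
  (5-45/4)²=625/16
  (10-45/4)²=25/16
  (17-45/4)²=529/16
Σ(x-μ)² = 307/4
σ² = (307/4)/4 = 307/16

σ = √(307/16) ≈ 4.3804


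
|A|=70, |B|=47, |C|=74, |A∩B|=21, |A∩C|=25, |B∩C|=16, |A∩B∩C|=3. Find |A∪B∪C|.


|A∪B∪C| = 70+47+74-21-25-16+3 = 132

|A∪B∪C| = 132


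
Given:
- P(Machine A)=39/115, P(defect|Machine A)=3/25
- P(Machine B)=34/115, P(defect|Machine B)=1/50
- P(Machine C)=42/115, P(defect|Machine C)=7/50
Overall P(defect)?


P(B) = Σ P(B|Aᵢ)×P(Aᵢ)
  3/25×39/115 = 117/2875
  1/50×34/115 = 17/2875
  7/50×42/115 = 147/2875
Sum = 281/2875

P(defect) = 281/2875 ≈ 9.77%


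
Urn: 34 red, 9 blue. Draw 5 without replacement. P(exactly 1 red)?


Hypergeometric: C(34,1)×C(9,4)/C(43,5)
= 34×126/962598 = 102/22919

P(X=1) = 102/22919 ≈ 0.45%


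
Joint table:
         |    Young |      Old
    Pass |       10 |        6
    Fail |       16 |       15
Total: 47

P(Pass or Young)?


P(Pass∨Young) = P(Pass) + P(Young) - P(Pass∧Young)
= (16 + 26 - 10)/47 = 32/47

P = 32/47 ≈ 68.09%


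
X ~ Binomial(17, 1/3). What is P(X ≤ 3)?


P(X ≤ 3) = Σ P(X=i) for i=0..3
P(X=0) = 131072/129140163
P(X=1) = 1114112/129140163
P(X=2) = 4456448/129140163
P(X=3) = 11141120/129140163
Sum = 16842752/129140163

P(X ≤ 3) = 16842752/129140163 ≈ 13.04%


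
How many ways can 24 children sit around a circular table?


Circular arrangements of 24 distinct objects: fix one position to break rotational symmetry.
(n-1)! = 23! = 25852016738884976640000

25852016738884976640000


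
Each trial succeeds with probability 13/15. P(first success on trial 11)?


Geometric: P(X=11) = (1-p)^(k-1)×p = (2/15)^10×13/15 = 13312/8649755859375

P(X=11) = 13312/8649755859375 ≈ 0.00%


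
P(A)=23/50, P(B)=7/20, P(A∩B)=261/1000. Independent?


P(A)×P(B) = 161/1000
P(A∩B) = 261/1000
Not equal → NOT independent

No, not independent


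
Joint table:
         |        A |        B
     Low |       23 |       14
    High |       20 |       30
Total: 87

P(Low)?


P(Low) = (23+14)/87 = 37/87

P(Low) = 37/87 ≈ 42.53%


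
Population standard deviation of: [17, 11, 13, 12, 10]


Mean = 63/5
  (17-63/5)²=484/25
  (11-63/5)²=64/25
  (13-63/5)²=4/25
  (12-63/5)²=9/25
  (10-63/5)²=169/25
Σ(x-μ)² = 146/5
σ² = (146/5)/5 = 146/25

σ = √(146/25) ≈ 2.4166


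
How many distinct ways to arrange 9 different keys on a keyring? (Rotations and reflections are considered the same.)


Free circular arrangements: rotations and reflections both identified.
(n-1)!/2 = 8!/2 = 40320/2 = 20160

20160


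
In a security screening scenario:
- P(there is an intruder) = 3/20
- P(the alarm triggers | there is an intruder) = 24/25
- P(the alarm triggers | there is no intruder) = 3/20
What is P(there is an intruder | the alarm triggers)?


Using Bayes' theorem:
P(A|B) = P(B|A)·P(A) / P(B)

P(the alarm triggers) = 24/25 × 3/20 + 3/20 × 17/20
= 18/125 + 51/400 = 543/2000

P(there is an intruder|the alarm triggers) = (18/125) / (543/2000) = 96/181

P(there is an intruder|the alarm triggers) = 96/181 ≈ 53.04%


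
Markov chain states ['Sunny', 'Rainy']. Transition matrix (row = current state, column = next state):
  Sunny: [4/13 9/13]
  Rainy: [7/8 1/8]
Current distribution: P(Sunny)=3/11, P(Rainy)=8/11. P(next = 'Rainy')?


P(next=Rainy) = Σᵢ P(now=i)×P(i→Rainy)
= 3/11×9/13 + 8/11×1/8
= 27/143 + 1/11 = 40/143

P = 40/143 ≈ 0.2797


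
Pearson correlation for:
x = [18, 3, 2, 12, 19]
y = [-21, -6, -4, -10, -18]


n=5, Σx=54, Σy=-59, Σxy=-866, Σx²=842, Σy²=917
r = (5×(-866) - 54×(-59))/√((5×842 - 54²)(5×917 - (-59)²))
= -1144/√(1294×1104) = -1144/√1428576 ≈ -1144/1195.2305 ≈ -0.9571

r ≈ -0.9571


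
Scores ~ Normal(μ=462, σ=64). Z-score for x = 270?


z = (x - μ)/σ = (270 - 462)/64 = -3.0

z = -3.0


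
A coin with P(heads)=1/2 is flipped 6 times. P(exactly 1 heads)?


Binomial: P(X=1) = C(6,1)×p^1×(1-p)^5
= 6 × 1/2 × 1/32 = 3/32

P(X=1) = 3/32 ≈ 9.38%


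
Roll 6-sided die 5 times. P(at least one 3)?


P(no 3)^5 = (5/6)^5 = 3125/7776
P(≥1) = 1 - 3125/7776 = 4651/7776

P = 4651/7776 ≈ 59.81%


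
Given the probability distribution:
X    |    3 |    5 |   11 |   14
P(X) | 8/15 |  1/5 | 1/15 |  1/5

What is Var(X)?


E[X] = 92/15
E[X²] = 856/15
Var(X) = E[X²] - (E[X])² = 856/15 - 8464/225 = 4376/225

Var(X) = 4376/225 ≈ 19.4489


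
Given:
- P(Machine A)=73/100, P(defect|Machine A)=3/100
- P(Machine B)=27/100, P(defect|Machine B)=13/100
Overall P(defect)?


P(B) = Σ P(B|Aᵢ)×P(Aᵢ)
  3/100×73/100 = 219/10000
  13/100×27/100 = 351/10000
Sum = 57/1000

P(defect) = 57/1000 ≈ 5.70%


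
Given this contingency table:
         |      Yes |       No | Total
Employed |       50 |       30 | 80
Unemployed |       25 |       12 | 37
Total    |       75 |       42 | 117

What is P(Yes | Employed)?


P(Yes | Employed) = 50/(50+30) = 50/80 = 5/8

P(Yes|Employed) = 5/8 ≈ 62.50%


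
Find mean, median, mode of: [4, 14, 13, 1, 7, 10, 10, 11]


Sorted: [1, 4, 7, 10, 10, 11, 13, 14]
Mean = 70/8 = 35/4
Median = 10
Freq: {4: 1, 14: 1, 13: 1, 1: 1, 7: 1, 10: 2, 11: 1}
Mode: [10]

Mean=35/4, Median=10, Mode=10


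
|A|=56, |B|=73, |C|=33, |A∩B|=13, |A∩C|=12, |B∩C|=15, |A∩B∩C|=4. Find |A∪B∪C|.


|A∪B∪C| = 56+73+33-13-12-15+4 = 126

|A∪B∪C| = 126


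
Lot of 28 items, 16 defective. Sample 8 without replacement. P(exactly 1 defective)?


Hypergeometric: C(16,1)×C(12,7)/C(28,8)
= 16×792/3108105 = 128/31395

P(X=1) = 128/31395 ≈ 0.41%


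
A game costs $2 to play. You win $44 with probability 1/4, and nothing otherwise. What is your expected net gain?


E[gain] = (44-2)×1/4 + (-2)×3/4
= 21/2 - 3/2 = 9

Expected net gain = $9 ≈ $9.00


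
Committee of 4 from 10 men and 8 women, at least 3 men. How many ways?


Count by #men:
  3M,1W: C(10,3)×C(8,1)=960
  4M,0W: C(10,4)×C(8,0)=210
Total = 1170

1170


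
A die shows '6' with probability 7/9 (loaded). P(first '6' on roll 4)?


Geometric: P(X=4) = (1-p)^(k-1)×p = (2/9)^3×7/9 = 56/6561

P(X=4) = 56/6561 ≈ 0.85%


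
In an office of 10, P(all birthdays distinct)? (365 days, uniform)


P(all different) = Π(365-i)/365 for i=0..9
= (365/365)×(364/365)×...×(356/365)
= 0.883052

P ≈ 0.8831 ≈ 88.31%


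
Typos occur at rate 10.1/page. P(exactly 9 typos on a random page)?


Poisson(λ=10.1): P(X=9) = e^(-λ)×λ^k/k!
= e^(-10.1) × 10.1^9 / 9!
≈ 4.107955523e-05 × 1093685272.68 / 362880 ≈ 0.123810

P(X=9) ≈ 0.123810 ≈ 12.38%


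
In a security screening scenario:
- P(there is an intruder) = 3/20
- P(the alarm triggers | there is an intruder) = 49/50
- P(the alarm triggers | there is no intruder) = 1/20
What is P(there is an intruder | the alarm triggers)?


Using Bayes' theorem:
P(A|B) = P(B|A)·P(A) / P(B)

P(the alarm triggers) = 49/50 × 3/20 + 1/20 × 17/20
= 147/1000 + 17/400 = 379/2000

P(there is an intruder|the alarm triggers) = (147/1000) / (379/2000) = 294/379

P(there is an intruder|the alarm triggers) = 294/379 ≈ 77.57%


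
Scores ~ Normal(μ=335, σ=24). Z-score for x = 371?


z = (x - μ)/σ = (371 - 335)/24 = 1.5

z = 1.5


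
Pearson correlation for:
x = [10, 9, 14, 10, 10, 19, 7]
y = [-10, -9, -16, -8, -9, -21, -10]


n=7, Σx=79, Σy=-83, Σxy=-1044, Σx²=987, Σy²=1123
r = (7×(-1044) - 79×(-83))/√((7×987 - 79²)(7×1123 - (-83)²))
= -751/√(668×972) = -751/√649296 ≈ -751/805.7891 ≈ -0.9320

r ≈ -0.9320


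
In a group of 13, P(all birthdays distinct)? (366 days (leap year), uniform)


P(all different) = Π(366-i)/366 for i=0..12
= (366/366)×(365/366)×...×(354/366)
= 0.806071

P ≈ 0.8061 ≈ 80.61%


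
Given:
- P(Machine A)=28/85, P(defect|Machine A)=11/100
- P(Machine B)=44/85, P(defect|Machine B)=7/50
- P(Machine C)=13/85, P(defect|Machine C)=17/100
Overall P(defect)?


P(B) = Σ P(B|Aᵢ)×P(Aᵢ)
  11/100×28/85 = 77/2125
  7/50×44/85 = 154/2125
  17/100×13/85 = 13/500
Sum = 229/1700

P(defect) = 229/1700 ≈ 13.47%


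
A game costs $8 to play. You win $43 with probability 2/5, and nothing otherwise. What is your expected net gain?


E[gain] = (43-8)×2/5 + (-8)×3/5
= 14 - 24/5 = 46/5

Expected net gain = $46/5 ≈ $9.20


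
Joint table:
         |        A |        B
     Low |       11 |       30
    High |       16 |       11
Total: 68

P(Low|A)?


P(Low|A) = 11/(11+16) = 11/27

P = 11/27 ≈ 40.74%


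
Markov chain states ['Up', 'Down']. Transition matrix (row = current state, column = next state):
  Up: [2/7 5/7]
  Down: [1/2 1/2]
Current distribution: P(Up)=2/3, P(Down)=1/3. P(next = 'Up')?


P(next=Up) = Σᵢ P(now=i)×P(i→Up)
= 2/3×2/7 + 1/3×1/2
= 4/21 + 1/6 = 5/14

P = 5/14 ≈ 0.3571


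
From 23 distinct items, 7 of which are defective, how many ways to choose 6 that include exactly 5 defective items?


Choose 5 of the 7 defective items and 1 of the other 16 items:
C(7,5)×C(16,1) = 21×16 = 336

336


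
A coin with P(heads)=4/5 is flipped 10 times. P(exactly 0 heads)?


Binomial: P(X=0) = C(10,0)×p^0×(1-p)^10
= 1 × 1 × 1/9765625 = 1/9765625

P(X=0) = 1/9765625 ≈ 0.00%


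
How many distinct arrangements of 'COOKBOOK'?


Letters: 8, freq: {'C': 1, 'O': 4, 'K': 2, 'B': 1}
8!/(1!×4!×2!×1!) = 40320/48 = 840

840


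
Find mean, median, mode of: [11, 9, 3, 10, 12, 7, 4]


Sorted: [3, 4, 7, 9, 10, 11, 12]
Mean = 56/7 = 8
Median = 9
Freq: {11: 1, 9: 1, 3: 1, 10: 1, 12: 1, 7: 1, 4: 1}
Mode: No mode

Mean=8, Median=9, Mode=No mode


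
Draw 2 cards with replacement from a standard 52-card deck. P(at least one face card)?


P(not a face card) = 40/52 = 10/13
P(none in 2 draws) = (10/13)^2 = 100/169
P(≥1 face card) = 1 - 100/169 = 69/169

P = 69/169 ≈ 40.83%


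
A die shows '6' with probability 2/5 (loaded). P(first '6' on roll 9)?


Geometric: P(X=9) = (1-p)^(k-1)×p = (3/5)^8×2/5 = 13122/1953125

P(X=9) = 13122/1953125 ≈ 0.67%


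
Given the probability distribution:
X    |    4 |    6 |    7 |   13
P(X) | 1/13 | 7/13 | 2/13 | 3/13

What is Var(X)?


E[X] = 99/13
E[X²] = 873/13
Var(X) = E[X²] - (E[X])² = 873/13 - 9801/169 = 1548/169

Var(X) = 1548/169 ≈ 9.1598


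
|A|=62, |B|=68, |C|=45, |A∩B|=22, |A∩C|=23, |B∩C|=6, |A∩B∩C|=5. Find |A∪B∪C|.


|A∪B∪C| = 62+68+45-22-23-6+5 = 129

|A∪B∪C| = 129


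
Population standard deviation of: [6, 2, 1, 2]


Mean = 11/4
  (6-11/4)²=169/16
  (2-11/4)²=9/16
  (1-11/4)²=49/16
  (2-11/4)²=9/16
Σ(x-μ)² = 59/4
σ² = (59/4)/4 = 59/16

σ = √(59/16) ≈ 1.9203


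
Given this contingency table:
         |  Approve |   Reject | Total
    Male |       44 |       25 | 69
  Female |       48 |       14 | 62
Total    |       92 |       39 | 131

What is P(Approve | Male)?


P(Approve | Male) = 44/(44+25) = 44/69

P(Approve|Male) = 44/69 ≈ 63.77%


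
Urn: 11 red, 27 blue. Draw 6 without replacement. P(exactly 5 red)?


Hypergeometric: C(11,5)×C(27,1)/C(38,6)
= 462×27/2760681 = 54/11951

P(X=5) = 54/11951 ≈ 0.45%


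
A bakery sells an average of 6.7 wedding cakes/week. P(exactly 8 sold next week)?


Poisson(λ=6.7): P(X=8) = e^(-λ)×λ^k/k!
= e^(-6.7) × 6.7^8 / 8!
≈ 0.001230911903 × 4060676.77557 / 40320 ≈ 0.123967

P(X=8) ≈ 0.123967 ≈ 12.40%


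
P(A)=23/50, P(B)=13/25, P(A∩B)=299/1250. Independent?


P(A)×P(B) = 299/1250
P(A∩B) = 299/1250
Equal ✓ → Independent

Yes, independent


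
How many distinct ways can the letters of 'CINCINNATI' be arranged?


Letters: 10, freq: {'C': 2, 'I': 3, 'N': 3, 'A': 1, 'T': 1}
10!/(2!×3!×3!×1!×1!) = 3628800/72 = 50400

50400


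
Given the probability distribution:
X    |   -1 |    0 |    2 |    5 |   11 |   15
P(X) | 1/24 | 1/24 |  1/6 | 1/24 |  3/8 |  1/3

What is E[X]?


E[X] = Σ x·P(X=x)
= (-1)×(1/24) + (0)×(1/24) + (2)×(1/6) + (5)×(1/24) + (11)×(3/8) + (15)×(1/3)
= 77/8

E[X] = 77/8


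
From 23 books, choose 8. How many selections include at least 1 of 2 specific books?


Complement: C(23,8) - C(21,8) = 490314 - 203490 = 286824

286824


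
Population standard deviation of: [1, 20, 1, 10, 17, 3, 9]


Mean = 61/7
  (1-61/7)²=2916/49
  (20-61/7)²=6241/49
  (1-61/7)²=2916/49
  (10-61/7)²=81/49
  (17-61/7)²=3364/49
  (3-61/7)²=1600/49
  (9-61/7)²=4/49
Σ(x-μ)² = 2446/7
σ² = (2446/7)/7 = 2446/49

σ = √(2446/49) ≈ 7.0653


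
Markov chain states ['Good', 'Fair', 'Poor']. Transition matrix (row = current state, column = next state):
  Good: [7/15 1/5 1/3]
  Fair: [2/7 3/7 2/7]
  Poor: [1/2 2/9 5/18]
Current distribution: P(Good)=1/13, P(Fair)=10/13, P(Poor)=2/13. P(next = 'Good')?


P(next=Good) = Σᵢ P(now=i)×P(i→Good)
= 1/13×7/15 + 10/13×2/7 + 2/13×1/2
= 7/195 + 20/91 + 1/13 = 454/1365

P = 454/1365 ≈ 0.3326


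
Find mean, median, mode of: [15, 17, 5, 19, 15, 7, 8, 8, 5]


Sorted: [5, 5, 7, 8, 8, 15, 15, 17, 19]
Mean = 99/9 = 11
Median = 8
Freq: {15: 2, 17: 1, 5: 2, 19: 1, 7: 1, 8: 2}
Mode: [5, 8, 15]

Mean=11, Median=8, Mode=[5, 8, 15]


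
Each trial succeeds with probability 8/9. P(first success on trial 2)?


Geometric: P(X=2) = (1-p)^(k-1)×p = (1/9)^1×8/9 = 8/81

P(X=2) = 8/81 ≈ 9.88%


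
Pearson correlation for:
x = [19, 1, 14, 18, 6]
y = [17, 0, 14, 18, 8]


n=5, Σx=58, Σy=57, Σxy=891, Σx²=918, Σy²=873
r = (5×891 - 58×57)/√((5×918 - 58²)(5×873 - 57²))
= 1149/√(1226×1116) = 1149/√1368216 ≈ 1149/1169.7077 ≈ 0.9823

r ≈ 0.9823


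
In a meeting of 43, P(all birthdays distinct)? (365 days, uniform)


P(all different) = Π(365-i)/365 for i=0..42
= (365/365)×(364/365)×...×(323/365)
= 0.076077

P ≈ 0.0761 ≈ 7.61%


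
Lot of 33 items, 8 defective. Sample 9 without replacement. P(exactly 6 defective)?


Hypergeometric: C(8,6)×C(25,3)/C(33,9)
= 28×2300/38567100 = 644/385671

P(X=6) = 644/385671 ≈ 0.17%


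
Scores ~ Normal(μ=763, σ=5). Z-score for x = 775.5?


z = (x - μ)/σ = (775.5 - 763)/5 = 2.5

z = 2.5


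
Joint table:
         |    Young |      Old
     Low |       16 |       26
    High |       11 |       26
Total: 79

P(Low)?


P(Low) = (16+26)/79 = 42/79

P(Low) = 42/79 ≈ 53.16%


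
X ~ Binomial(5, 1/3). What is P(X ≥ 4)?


P(X ≥ 4) = Σ P(X=i) for i=4..5
P(X=4) = 10/243
P(X=5) = 1/243
Sum = 11/243

P(X ≥ 4) = 11/243 ≈ 4.53%


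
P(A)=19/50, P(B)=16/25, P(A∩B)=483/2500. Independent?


P(A)×P(B) = 152/625
P(A∩B) = 483/2500
Not equal → NOT independent

No, not independent


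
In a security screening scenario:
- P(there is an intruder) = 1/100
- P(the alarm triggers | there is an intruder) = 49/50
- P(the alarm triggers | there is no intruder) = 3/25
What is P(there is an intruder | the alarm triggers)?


Using Bayes' theorem:
P(A|B) = P(B|A)·P(A) / P(B)

P(the alarm triggers) = 49/50 × 1/100 + 3/25 × 99/100
= 49/5000 + 297/2500 = 643/5000

P(there is an intruder|the alarm triggers) = (49/5000) / (643/5000) = 49/643

P(there is an intruder|the alarm triggers) = 49/643 ≈ 7.62%


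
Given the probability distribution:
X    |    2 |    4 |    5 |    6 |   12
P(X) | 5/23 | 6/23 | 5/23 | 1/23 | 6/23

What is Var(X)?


E[X] = 137/23
E[X²] = 1141/23
Var(X) = E[X²] - (E[X])² = 1141/23 - 18769/529 = 7474/529

Var(X) = 7474/529 ≈ 14.1285


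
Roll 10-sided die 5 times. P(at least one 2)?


P(no 2)^5 = (9/10)^5 = 59049/100000
P(≥1) = 1 - 59049/100000 = 40951/100000

P = 40951/100000 ≈ 40.95%


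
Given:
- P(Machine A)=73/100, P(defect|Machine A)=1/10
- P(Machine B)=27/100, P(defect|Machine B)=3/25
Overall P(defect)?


P(B) = Σ P(B|Aᵢ)×P(Aᵢ)
  1/10×73/100 = 73/1000
  3/25×27/100 = 81/2500
Sum = 527/5000

P(defect) = 527/5000 ≈ 10.54%


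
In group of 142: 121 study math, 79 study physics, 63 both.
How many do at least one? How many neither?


|A∪B| = 121+79-63 = 137
Neither = 142-137 = 5

At least one: 137; Neither: 5


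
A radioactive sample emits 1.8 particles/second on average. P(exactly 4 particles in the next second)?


Poisson(λ=1.8): P(X=4) = e^(-λ)×λ^k/k!
= e^(-1.8) × 1.8^4 / 4!
≈ 0.1652988882 × 10.4976 / 24 ≈ 0.072302

P(X=4) ≈ 0.072302 ≈ 7.23%


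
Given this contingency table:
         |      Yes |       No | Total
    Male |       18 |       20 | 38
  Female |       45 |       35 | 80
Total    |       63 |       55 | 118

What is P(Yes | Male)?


P(Yes | Male) = 18/(18+20) = 18/38 = 9/19

P(Yes|Male) = 9/19 ≈ 47.37%


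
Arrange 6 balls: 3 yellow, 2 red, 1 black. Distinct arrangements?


6!/(3!×2!×1!) = 60

60


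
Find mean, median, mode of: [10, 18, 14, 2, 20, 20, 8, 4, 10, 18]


Sorted: [2, 4, 8, 10, 10, 14, 18, 18, 20, 20]
Mean = 124/10 = 62/5
Median = 12
Freq: {10: 2, 18: 2, 14: 1, 2: 1, 20: 2, 8: 1, 4: 1}
Mode: [10, 18, 20]

Mean=62/5, Median=12, Mode=[10, 18, 20]


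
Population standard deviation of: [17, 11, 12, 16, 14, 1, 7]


Mean = 78/7
  (17-78/7)²=1681/49
  (11-78/7)²=1/49
  (12-78/7)²=36/49
  (16-78/7)²=1156/49
  (14-78/7)²=400/49
  (1-78/7)²=5041/49
  (7-78/7)²=841/49
Σ(x-μ)² = 1308/7
σ² = (1308/7)/7 = 1308/49

σ = √(1308/49) ≈ 5.1666


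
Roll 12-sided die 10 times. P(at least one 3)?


P(no 3)^10 = (11/12)^10 = 25937424601/61917364224
P(≥1) = 1 - 25937424601/61917364224 = 35979939623/61917364224

P = 35979939623/61917364224 ≈ 58.11%


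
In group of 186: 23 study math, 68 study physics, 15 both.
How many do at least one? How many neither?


|A∪B| = 23+68-15 = 76
Neither = 186-76 = 110

At least one: 76; Neither: 110


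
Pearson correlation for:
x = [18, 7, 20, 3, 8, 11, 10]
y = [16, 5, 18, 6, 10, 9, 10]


n=7, Σx=77, Σy=74, Σxy=980, Σx²=1067, Σy²=922
r = (7×980 - 77×74)/√((7×1067 - 77²)(7×922 - 74²))
= 1162/√(1540×978) = 1162/√1506120 ≈ 1162/1227.2408 ≈ 0.9468

r ≈ 0.9468


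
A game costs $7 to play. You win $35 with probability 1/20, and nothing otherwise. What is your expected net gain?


E[gain] = (35-7)×1/20 + (-7)×19/20
= 7/5 - 133/20 = -21/4

Expected net gain = $-21/4 ≈ $-5.25


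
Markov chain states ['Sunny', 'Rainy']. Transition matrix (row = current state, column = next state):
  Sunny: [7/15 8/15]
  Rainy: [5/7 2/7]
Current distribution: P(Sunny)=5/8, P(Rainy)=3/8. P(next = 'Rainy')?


P(next=Rainy) = Σᵢ P(now=i)×P(i→Rainy)
= 5/8×8/15 + 3/8×2/7
= 1/3 + 3/28 = 37/84

P = 37/84 ≈ 0.4405


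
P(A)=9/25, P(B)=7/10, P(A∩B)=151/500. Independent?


P(A)×P(B) = 63/250
P(A∩B) = 151/500
Not equal → NOT independent

No, not independent


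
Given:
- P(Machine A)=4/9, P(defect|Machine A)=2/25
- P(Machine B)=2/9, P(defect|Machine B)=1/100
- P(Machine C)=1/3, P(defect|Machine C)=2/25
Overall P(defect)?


P(B) = Σ P(B|Aᵢ)×P(Aᵢ)
  2/25×4/9 = 8/225
  1/100×2/9 = 1/450
  2/25×1/3 = 2/75
Sum = 29/450

P(defect) = 29/450 ≈ 6.44%


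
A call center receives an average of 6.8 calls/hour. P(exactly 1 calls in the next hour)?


Poisson(λ=6.8): P(X=1) = e^(-λ)×λ^k/k!
= e^(-6.8) × 6.8^1 / 1!
≈ 0.001113775148 × 6.8 / 1 ≈ 0.007574

P(X=1) ≈ 0.007574 ≈ 0.76%


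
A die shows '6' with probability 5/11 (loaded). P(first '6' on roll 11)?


Geometric: P(X=11) = (1-p)^(k-1)×p = (6/11)^10×5/11 = 302330880/285311670611

P(X=11) = 302330880/285311670611 ≈ 0.11%


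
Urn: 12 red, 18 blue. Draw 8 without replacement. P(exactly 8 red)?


Hypergeometric: C(12,8)×C(18,0)/C(30,8)
= 495×1/5852925 = 11/130065

P(X=8) = 11/130065 ≈ 0.01%


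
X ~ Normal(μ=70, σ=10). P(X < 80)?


z = (80-70)/10 = 1.0
P(Z < 1.0) = 0.8413

P(X < 80) ≈ 0.8413


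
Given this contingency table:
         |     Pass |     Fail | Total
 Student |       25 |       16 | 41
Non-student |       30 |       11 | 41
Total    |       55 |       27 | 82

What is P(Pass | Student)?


P(Pass | Student) = 25/(25+16) = 25/41

P(Pass|Student) = 25/41 ≈ 60.98%


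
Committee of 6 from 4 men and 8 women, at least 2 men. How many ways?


Count by #men:
  2M,4W: C(4,2)×C(8,4)=420
  3M,3W: C(4,3)×C(8,3)=224
  4M,2W: C(4,4)×C(8,2)=28
Total = 672

672


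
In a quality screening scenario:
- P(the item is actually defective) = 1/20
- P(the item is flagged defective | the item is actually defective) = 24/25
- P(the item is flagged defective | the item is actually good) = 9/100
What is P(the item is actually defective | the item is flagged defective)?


Using Bayes' theorem:
P(A|B) = P(B|A)·P(A) / P(B)

P(the item is flagged defective) = 24/25 × 1/20 + 9/100 × 19/20
= 6/125 + 171/2000 = 267/2000

P(the item is actually defective|the item is flagged defective) = (6/125) / (267/2000) = 32/89

P(the item is actually defective|the item is flagged defective) = 32/89 ≈ 35.96%


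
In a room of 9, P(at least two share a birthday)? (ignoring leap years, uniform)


P(all different) = Π(365-i)/365 for i=0..8
= 0.905376
P(match) = 1 - 0.905376 = 0.094624

P ≈ 0.0946 ≈ 9.46%


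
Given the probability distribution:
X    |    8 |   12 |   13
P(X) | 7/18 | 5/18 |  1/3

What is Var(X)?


E[X] = 97/9
E[X²] = 1091/9
Var(X) = E[X²] - (E[X])² = 1091/9 - 9409/81 = 410/81

Var(X) = 410/81 ≈ 5.0617


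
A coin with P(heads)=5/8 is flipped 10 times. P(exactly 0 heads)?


Binomial: P(X=0) = C(10,0)×p^0×(1-p)^10
= 1 × 1 × 59049/1073741824 = 59049/1073741824

P(X=0) = 59049/1073741824 ≈ 0.01%


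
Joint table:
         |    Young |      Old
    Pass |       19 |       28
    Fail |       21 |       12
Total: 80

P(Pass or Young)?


P(Pass∨Young) = P(Pass) + P(Young) - P(Pass∧Young)
= (47 + 40 - 19)/80 = 68/80 = 17/20

P = 17/20 ≈ 85.00%


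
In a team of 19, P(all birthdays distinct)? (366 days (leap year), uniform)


P(all different) = Π(366-i)/366 for i=0..18
= (366/366)×(365/366)×...×(348/366)
= 0.621705

P ≈ 0.6217 ≈ 62.17%


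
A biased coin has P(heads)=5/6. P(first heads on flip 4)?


Geometric: P(X=4) = (1-p)^(k-1)×p = (1/6)^3×5/6 = 5/1296

P(X=4) = 5/1296 ≈ 0.39%


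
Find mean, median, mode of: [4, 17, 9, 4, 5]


Sorted: [4, 4, 5, 9, 17]
Mean = 39/5
Median = 5
Freq: {4: 2, 17: 1, 9: 1, 5: 1}
Mode: [4]

Mean=39/5, Median=5, Mode=4


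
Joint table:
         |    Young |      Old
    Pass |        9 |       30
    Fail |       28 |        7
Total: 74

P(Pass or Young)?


P(Pass∨Young) = P(Pass) + P(Young) - P(Pass∧Young)
= (39 + 37 - 9)/74 = 67/74

P = 67/74 ≈ 90.54%


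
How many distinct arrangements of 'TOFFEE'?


Letters: 6, freq: {'T': 1, 'O': 1, 'F': 2, 'E': 2}
6!/(1!×1!×2!×2!) = 720/4 = 180

180


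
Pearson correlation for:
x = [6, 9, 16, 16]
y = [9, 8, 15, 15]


n=4, Σx=47, Σy=47, Σxy=606, Σx²=629, Σy²=595
r = (4×606 - 47×47)/√((4×629 - 47²)(4×595 - 47²))
= 215/√(307×171) = 215/√52497 ≈ 215/229.1222 ≈ 0.9384

r ≈ 0.9384


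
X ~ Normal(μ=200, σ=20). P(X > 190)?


z = (190-200)/20 = -0.5
P(X > 190) = 1 - P(Z ≤ -0.5) = 1 - 0.3085 = 0.6915

P(X > 190) ≈ 0.6915


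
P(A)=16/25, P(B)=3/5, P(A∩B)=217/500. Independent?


P(A)×P(B) = 48/125
P(A∩B) = 217/500
Not equal → NOT independent

No, not independent


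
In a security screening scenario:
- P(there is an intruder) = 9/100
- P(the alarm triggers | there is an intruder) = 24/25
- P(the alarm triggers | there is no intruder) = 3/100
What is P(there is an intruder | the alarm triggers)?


Using Bayes' theorem:
P(A|B) = P(B|A)·P(A) / P(B)

P(the alarm triggers) = 24/25 × 9/100 + 3/100 × 91/100
= 54/625 + 273/10000 = 1137/10000

P(there is an intruder|the alarm triggers) = (54/625) / (1137/10000) = 288/379

P(there is an intruder|the alarm triggers) = 288/379 ≈ 75.99%


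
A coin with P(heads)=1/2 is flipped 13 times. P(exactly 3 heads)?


Binomial: P(X=3) = C(13,3)×p^3×(1-p)^10
= 286 × 1/8 × 1/1024 = 143/4096

P(X=3) = 143/4096 ≈ 3.49%


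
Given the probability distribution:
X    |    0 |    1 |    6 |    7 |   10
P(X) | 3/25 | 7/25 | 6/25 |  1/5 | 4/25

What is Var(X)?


E[X] = 118/25
E[X²] = 868/25
Var(X) = E[X²] - (E[X])² = 868/25 - 13924/625 = 7776/625

Var(X) = 7776/625 ≈ 12.4416


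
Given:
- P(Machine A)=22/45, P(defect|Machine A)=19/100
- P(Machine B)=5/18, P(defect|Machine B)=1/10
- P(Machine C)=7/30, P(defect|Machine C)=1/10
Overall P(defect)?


P(B) = Σ P(B|Aᵢ)×P(Aᵢ)
  19/100×22/45 = 209/2250
  1/10×5/18 = 1/36
  1/10×7/30 = 7/300
Sum = 18/125

P(defect) = 18/125 ≈ 14.40%


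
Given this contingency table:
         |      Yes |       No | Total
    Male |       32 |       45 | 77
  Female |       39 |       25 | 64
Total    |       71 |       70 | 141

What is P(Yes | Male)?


P(Yes | Male) = 32/(32+45) = 32/77

P(Yes|Male) = 32/77 ≈ 41.56%


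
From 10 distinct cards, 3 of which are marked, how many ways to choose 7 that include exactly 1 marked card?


Choose 1 of the 3 marked cards and 6 of the other 7 cards:
C(3,1)×C(7,6) = 3×7 = 21

21


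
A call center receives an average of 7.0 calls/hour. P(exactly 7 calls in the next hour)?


Poisson(λ=7.0): P(X=7) = e^(-λ)×λ^k/k!
= e^(-7.0) × 7.0^7 / 7!
≈ 0.0009118819656 × 823543 / 5040 ≈ 0.149003

P(X=7) ≈ 0.149003 ≈ 14.90%


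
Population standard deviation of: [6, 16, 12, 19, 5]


Mean = 58/5
  (6-58/5)²=784/25
  (16-58/5)²=484/25
  (12-58/5)²=4/25
  (19-58/5)²=1369/25
  (5-58/5)²=1089/25
Σ(x-μ)² = 746/5
σ² = (746/5)/5 = 746/25

σ = √(746/25) ≈ 5.4626


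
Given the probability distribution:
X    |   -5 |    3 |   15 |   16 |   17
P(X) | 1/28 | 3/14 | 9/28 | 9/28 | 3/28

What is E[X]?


E[X] = Σ x·P(X=x)
= (-5)×(1/28) + (3)×(3/14) + (15)×(9/28) + (16)×(9/28) + (17)×(3/28)
= 49/4

E[X] = 49/4


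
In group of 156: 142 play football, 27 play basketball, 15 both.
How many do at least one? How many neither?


|A∪B| = 142+27-15 = 154
Neither = 156-154 = 2

At least one: 154; Neither: 2


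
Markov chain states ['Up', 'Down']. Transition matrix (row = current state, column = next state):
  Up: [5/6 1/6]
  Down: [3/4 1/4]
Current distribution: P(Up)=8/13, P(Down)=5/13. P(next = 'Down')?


P(next=Down) = Σᵢ P(now=i)×P(i→Down)
= 8/13×1/6 + 5/13×1/4
= 4/39 + 5/52 = 31/156

P = 31/156 ≈ 0.1987


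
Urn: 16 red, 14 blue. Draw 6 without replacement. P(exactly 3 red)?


Hypergeometric: C(16,3)×C(14,3)/C(30,6)
= 560×364/593775 = 448/1305

P(X=3) = 448/1305 ≈ 34.33%


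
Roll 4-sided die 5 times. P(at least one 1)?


P(no 1)^5 = (3/4)^5 = 243/1024
P(≥1) = 1 - 243/1024 = 781/1024

P = 781/1024 ≈ 76.27%


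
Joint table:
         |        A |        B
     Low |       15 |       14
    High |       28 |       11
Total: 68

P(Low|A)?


P(Low|A) = 15/(15+28) = 15/43

P = 15/43 ≈ 34.88%


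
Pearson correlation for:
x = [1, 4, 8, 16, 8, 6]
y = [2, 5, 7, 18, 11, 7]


n=6, Σx=43, Σy=50, Σxy=496, Σx²=437, Σy²=572
r = (6×496 - 43×50)/√((6×437 - 43²)(6×572 - 50²))
= 826/√(773×932) = 826/√720436 ≈ 826/848.7850 ≈ 0.9732

r ≈ 0.9732


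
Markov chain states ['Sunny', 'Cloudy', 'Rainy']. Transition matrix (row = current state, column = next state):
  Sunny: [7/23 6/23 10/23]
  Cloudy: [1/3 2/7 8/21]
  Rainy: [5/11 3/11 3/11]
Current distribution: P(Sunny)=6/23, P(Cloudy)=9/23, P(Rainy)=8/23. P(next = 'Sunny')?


P(next=Sunny) = Σᵢ P(now=i)×P(i→Sunny)
= 6/23×7/23 + 9/23×1/3 + 8/23×5/11
= 42/529 + 3/23 + 40/253 = 2141/5819

P = 2141/5819 ≈ 0.3679
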